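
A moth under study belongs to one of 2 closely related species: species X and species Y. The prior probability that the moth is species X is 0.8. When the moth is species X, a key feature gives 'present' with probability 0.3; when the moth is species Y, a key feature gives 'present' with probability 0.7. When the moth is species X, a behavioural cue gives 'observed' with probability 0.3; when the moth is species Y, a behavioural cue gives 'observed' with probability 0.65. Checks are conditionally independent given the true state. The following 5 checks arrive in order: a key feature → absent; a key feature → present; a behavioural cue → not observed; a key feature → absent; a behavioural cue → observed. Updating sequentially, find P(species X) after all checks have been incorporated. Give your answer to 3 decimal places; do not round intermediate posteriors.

0.896

After a key feature='absent': P(species X) = 0.7·0.8000 / (0.7·0.8000 + 0.3·0.2000) ≈ 0.9032
After a key feature='present': P(species X) = 0.3·0.9032 / (0.3·0.9032 + 0.7·0.0968) ≈ 0.8000
After a behavioural cue='not observed': P(species X) = 0.7·0.8000 / (0.7·0.8000 + 0.35·0.2000) ≈ 0.8889
After a key feature='absent': P(species X) = 0.7·0.8889 / (0.7·0.8889 + 0.3·0.1111) ≈ 0.9492
After a behavioural cue='observed': P(species X) = 0.3·0.9492 / (0.3·0.9492 + 0.65·0.0508) ≈ 0.8960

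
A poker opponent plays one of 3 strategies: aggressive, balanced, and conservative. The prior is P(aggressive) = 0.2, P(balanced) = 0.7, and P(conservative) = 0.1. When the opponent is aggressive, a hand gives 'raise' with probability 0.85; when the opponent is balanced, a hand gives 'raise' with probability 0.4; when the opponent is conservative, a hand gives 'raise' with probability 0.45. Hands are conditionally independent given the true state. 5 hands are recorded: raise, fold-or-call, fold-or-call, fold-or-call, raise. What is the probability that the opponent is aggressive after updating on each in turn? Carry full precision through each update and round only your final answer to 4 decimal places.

0.0174

Each posterior becomes the prior for the next update.
After 'raise': normaliser = 0.85·0.2000 + 0.4·0.7000 + 0.45·0.1000; P(aggressive) ≈ 0.3434, P(balanced) ≈ 0.5657, P(conservative) ≈ 0.0909
After 'fold-or-call': normaliser = 0.15·0.3434 + 0.6·0.5657 + 0.55·0.0909; P(aggressive) ≈ 0.1168, P(balanced) ≈ 0.7698, P(conservative) ≈ 0.1134
After 'fold-or-call': normaliser = 0.15·0.1168 + 0.6·0.7698 + 0.55·0.1134; P(aggressive) ≈ 0.0324, P(balanced) ≈ 0.8525, P(conservative) ≈ 0.1151
After 'fold-or-call': normaliser = 0.15·0.0324 + 0.6·0.8525 + 0.55·0.1151; P(aggressive) ≈ 0.0084, P(balanced) ≈ 0.8824, P(conservative) ≈ 0.1092
After 'raise': normaliser = 0.85·0.0084 + 0.4·0.8824 + 0.45·0.1092; P(aggressive) ≈ 0.0174, P(balanced) ≈ 0.8625, P(conservative) ≈ 0.1201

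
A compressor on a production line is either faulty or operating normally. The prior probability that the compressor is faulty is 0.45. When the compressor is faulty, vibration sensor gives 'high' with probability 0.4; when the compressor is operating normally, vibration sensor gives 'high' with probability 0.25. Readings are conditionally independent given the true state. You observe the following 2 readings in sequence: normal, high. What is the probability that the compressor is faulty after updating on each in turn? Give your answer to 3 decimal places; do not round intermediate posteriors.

0.512

Apply Bayes' rule sequentially, carrying P(faulty) forward.
After 'normal': P(faulty) = 0.6·0.4500 / (0.6·0.4500 + 0.75·0.5500) ≈ 0.3956
After 'high': P(faulty) = 0.4·0.3956 / (0.4·0.3956 + 0.25·0.6044) ≈ 0.5115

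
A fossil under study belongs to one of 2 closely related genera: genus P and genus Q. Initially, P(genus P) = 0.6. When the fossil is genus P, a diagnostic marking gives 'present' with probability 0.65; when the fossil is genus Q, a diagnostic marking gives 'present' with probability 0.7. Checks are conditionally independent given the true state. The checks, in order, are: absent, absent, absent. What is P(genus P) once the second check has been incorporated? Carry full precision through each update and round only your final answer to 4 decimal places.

0.6712

After 'absent': P(genus P) = 0.35·0.6000 / (0.35·0.6000 + 0.3·0.4000) ≈ 0.6364
After 'absent': P(genus P) = 0.35·0.6364 / (0.35·0.6364 + 0.3·0.3636) ≈ 0.6712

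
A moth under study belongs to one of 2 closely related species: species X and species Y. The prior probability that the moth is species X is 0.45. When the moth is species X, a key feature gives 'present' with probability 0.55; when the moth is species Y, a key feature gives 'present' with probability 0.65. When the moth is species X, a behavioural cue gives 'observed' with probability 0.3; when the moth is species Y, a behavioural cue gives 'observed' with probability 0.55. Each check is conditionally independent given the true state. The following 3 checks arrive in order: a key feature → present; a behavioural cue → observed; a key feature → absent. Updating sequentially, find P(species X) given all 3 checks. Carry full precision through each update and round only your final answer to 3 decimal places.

After a key feature='present': P(species X) = 0.55·0.4500 / (0.55·0.4500 + 0.65·0.5500) ≈ 0.4091
After a behavioural cue='observed': P(species X) = 0.3·0.4091 / (0.3·0.4091 + 0.55·0.5909) ≈ 0.2741
After a key feature='absent': P(species X) = 0.45·0.2741 / (0.45·0.2741 + 0.35·0.7259) ≈ 0.3268

0.327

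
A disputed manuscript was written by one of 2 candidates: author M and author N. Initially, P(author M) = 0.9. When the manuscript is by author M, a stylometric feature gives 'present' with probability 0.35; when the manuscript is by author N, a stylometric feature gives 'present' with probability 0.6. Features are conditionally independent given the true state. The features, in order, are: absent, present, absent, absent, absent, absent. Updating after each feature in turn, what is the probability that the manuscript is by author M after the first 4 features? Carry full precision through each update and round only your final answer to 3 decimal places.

After 'absent': P(author M) = 0.65·0.9000 / (0.65·0.9000 + 0.4·0.1000) ≈ 0.9360
After 'present': P(author M) = 0.35·0.9360 / (0.35·0.9360 + 0.6·0.0640) ≈ 0.8951
After 'absent': P(author M) = 0.65·0.8951 / (0.65·0.8951 + 0.4·0.1049) ≈ 0.9327
After 'absent': P(author M) = 0.65·0.9327 / (0.65·0.9327 + 0.4·0.0673) ≈ 0.9575

0.957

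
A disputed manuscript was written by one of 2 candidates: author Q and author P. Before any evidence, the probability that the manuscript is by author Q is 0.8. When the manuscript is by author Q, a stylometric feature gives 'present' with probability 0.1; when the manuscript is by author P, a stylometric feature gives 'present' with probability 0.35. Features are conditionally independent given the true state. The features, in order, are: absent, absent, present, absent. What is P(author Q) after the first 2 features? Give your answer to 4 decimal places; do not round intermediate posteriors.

After 'absent': P(author Q) = 0.9·0.8000 / (0.9·0.8000 + 0.65·0.2000) ≈ 0.8471
After 'absent': P(author Q) = 0.9·0.8471 / (0.9·0.8471 + 0.65·0.1529) ≈ 0.8846

0.8846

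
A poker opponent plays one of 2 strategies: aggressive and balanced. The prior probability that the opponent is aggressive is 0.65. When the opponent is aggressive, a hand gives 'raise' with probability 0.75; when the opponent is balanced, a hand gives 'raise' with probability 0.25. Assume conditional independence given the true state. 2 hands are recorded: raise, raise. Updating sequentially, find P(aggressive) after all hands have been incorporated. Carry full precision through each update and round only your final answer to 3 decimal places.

0.944

After 'raise': P(aggressive) = 0.75·0.6500 / (0.75·0.6500 + 0.25·0.3500) ≈ 0.8478
After 'raise': P(aggressive) = 0.75·0.8478 / (0.75·0.8478 + 0.25·0.1522) ≈ 0.9435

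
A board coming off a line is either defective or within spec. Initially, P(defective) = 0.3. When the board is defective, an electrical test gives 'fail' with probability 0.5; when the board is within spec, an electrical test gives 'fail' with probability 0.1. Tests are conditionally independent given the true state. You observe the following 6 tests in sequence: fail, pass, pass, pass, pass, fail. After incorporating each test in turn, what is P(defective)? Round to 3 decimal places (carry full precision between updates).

0.505

Apply Bayes' rule sequentially, carrying P(defective) forward.
After 'fail': P(defective) = 0.5·0.3000 / (0.5·0.3000 + 0.1·0.7000) ≈ 0.6818
After 'pass': P(defective) = 0.5·0.6818 / (0.5·0.6818 + 0.9·0.3182) ≈ 0.5435
After 'pass': P(defective) = 0.5·0.5435 / (0.5·0.5435 + 0.9·0.4565) ≈ 0.3981
After 'pass': P(defective) = 0.5·0.3981 / (0.5·0.3981 + 0.9·0.6019) ≈ 0.2687
After 'pass': P(defective) = 0.5·0.2687 / (0.5·0.2687 + 0.9·0.7313) ≈ 0.1695
After 'fail': P(defective) = 0.5·0.1695 / (0.5·0.1695 + 0.1·0.8305) ≈ 0.5051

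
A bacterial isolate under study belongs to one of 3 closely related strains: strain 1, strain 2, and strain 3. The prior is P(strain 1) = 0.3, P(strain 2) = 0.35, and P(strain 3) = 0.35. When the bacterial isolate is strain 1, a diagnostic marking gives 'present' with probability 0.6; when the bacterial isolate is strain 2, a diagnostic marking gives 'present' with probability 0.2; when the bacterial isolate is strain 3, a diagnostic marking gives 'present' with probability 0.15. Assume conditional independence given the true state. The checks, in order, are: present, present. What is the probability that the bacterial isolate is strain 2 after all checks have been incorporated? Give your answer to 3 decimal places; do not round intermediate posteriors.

Each posterior becomes the prior for the next update.
After 'present': normaliser = 0.6·0.3000 + 0.2·0.3500 + 0.15·0.3500; P(strain 1) ≈ 0.5950, P(strain 2) ≈ 0.2314, P(strain 3) ≈ 0.1736
After 'present': normaliser = 0.6·0.5950 + 0.2·0.2314 + 0.15·0.1736; P(strain 1) ≈ 0.8316, P(strain 2) ≈ 0.1078, P(strain 3) ≈ 0.0606

0.108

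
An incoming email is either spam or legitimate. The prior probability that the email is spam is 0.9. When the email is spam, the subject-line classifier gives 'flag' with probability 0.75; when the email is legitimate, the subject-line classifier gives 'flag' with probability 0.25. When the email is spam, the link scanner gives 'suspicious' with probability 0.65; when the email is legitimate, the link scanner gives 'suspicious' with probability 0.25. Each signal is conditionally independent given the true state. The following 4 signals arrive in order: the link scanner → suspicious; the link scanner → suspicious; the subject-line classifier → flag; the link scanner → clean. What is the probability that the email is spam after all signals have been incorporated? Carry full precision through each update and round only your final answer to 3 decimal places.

After the link scanner='suspicious': P(spam) = 0.65·0.9000 / (0.65·0.9000 + 0.25·0.1000) ≈ 0.9590
After the link scanner='suspicious': P(spam) = 0.65·0.9590 / (0.65·0.9590 + 0.25·0.0410) ≈ 0.9838
After the subject-line classifier='flag': P(spam) = 0.75·0.9838 / (0.75·0.9838 + 0.25·0.0162) ≈ 0.9946
After the link scanner='clean': P(spam) = 0.35·0.9946 / (0.35·0.9946 + 0.75·0.0054) ≈ 0.9884

0.988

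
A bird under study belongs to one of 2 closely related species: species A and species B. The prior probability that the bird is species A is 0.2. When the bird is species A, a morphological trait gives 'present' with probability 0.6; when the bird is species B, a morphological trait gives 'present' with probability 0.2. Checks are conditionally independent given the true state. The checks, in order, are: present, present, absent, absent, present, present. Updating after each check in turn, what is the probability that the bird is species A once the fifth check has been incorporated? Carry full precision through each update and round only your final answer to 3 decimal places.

After 'present': P(species A) = 0.6·0.2000 / (0.6·0.2000 + 0.2·0.8000) ≈ 0.4286
After 'present': P(species A) = 0.6·0.4286 / (0.6·0.4286 + 0.2·0.5714) ≈ 0.6923
After 'absent': P(species A) = 0.4·0.6923 / (0.4·0.6923 + 0.8·0.3077) ≈ 0.5294
After 'absent': P(species A) = 0.4·0.5294 / (0.4·0.5294 + 0.8·0.4706) ≈ 0.3600
After 'present': P(species A) = 0.6·0.3600 / (0.6·0.3600 + 0.2·0.6400) ≈ 0.6279

0.628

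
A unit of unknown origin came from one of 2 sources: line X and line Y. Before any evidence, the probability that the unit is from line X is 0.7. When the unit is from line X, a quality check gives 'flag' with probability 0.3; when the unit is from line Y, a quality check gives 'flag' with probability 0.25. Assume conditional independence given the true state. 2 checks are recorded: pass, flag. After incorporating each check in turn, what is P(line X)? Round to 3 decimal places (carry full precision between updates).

Each posterior becomes the prior for the next update.
After 'pass': P(line X) = 0.7·0.7000 / (0.7·0.7000 + 0.75·0.3000) ≈ 0.6853
After 'flag': P(line X) = 0.3·0.6853 / (0.3·0.6853 + 0.25·0.3147) ≈ 0.7232

0.723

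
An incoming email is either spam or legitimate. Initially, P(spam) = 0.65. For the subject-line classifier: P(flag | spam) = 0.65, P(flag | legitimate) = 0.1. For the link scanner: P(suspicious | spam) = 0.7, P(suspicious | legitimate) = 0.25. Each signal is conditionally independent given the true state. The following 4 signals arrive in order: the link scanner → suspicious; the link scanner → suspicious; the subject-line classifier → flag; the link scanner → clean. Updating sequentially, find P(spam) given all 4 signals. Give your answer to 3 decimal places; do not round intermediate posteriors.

After the link scanner='suspicious': P(spam) = 0.7·0.6500 / (0.7·0.6500 + 0.25·0.3500) ≈ 0.8387
After the link scanner='suspicious': P(spam) = 0.7·0.8387 / (0.7·0.8387 + 0.25·0.1613) ≈ 0.9357
After the subject-line classifier='flag': P(spam) = 0.65·0.9357 / (0.65·0.9357 + 0.1·0.0643) ≈ 0.9895
After the link scanner='clean': P(spam) = 0.3·0.9895 / (0.3·0.9895 + 0.75·0.0105) ≈ 0.9743

0.974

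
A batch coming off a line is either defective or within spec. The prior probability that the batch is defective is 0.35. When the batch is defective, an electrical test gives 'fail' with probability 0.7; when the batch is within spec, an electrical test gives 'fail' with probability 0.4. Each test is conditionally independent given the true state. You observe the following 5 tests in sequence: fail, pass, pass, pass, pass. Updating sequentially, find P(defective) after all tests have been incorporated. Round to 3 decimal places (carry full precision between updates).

0.056

After 'fail': P(defective) = 0.7·0.3500 / (0.7·0.3500 + 0.4·0.6500) ≈ 0.4851
After 'pass': P(defective) = 0.3·0.4851 / (0.3·0.4851 + 0.6·0.5149) ≈ 0.3203
After 'pass': P(defective) = 0.3·0.3203 / (0.3·0.3203 + 0.6·0.6797) ≈ 0.1907
After 'pass': P(defective) = 0.3·0.1907 / (0.3·0.1907 + 0.6·0.8093) ≈ 0.1054
After 'pass': P(defective) = 0.3·0.1054 / (0.3·0.1054 + 0.6·0.8946) ≈ 0.0556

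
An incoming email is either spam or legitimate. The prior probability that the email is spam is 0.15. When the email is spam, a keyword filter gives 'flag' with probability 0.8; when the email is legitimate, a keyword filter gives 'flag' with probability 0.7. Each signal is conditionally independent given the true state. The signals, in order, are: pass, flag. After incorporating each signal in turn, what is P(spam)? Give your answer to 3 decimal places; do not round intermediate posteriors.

After 'pass': P(spam) = 0.2·0.1500 / (0.2·0.1500 + 0.3·0.8500) ≈ 0.1053
After 'flag': P(spam) = 0.8·0.1053 / (0.8·0.1053 + 0.7·0.8947) ≈ 0.1185

0.119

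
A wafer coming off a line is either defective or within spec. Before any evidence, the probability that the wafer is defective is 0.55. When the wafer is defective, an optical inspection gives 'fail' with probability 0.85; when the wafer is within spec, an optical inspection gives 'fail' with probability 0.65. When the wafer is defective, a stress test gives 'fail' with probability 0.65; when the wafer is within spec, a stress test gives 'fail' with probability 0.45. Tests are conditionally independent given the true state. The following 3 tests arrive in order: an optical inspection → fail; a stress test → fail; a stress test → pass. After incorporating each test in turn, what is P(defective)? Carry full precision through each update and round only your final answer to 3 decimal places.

0.595

After an optical inspection='fail': P(defective) = 0.85·0.5500 / (0.85·0.5500 + 0.65·0.4500) ≈ 0.6151
After a stress test='fail': P(defective) = 0.65·0.6151 / (0.65·0.6151 + 0.45·0.3849) ≈ 0.6978
After a stress test='pass': P(defective) = 0.35·0.6978 / (0.35·0.6978 + 0.55·0.3022) ≈ 0.5950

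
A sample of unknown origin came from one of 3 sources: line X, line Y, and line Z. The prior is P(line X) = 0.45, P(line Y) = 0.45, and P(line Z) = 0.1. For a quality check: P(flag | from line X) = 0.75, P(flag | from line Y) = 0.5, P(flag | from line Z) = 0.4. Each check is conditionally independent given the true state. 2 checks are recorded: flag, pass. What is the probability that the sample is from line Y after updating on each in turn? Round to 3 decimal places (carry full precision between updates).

0.509

Each posterior becomes the prior for the next update.
After 'flag': normaliser = 0.75·0.4500 + 0.5·0.4500 + 0.4·0.1000; P(line X) ≈ 0.5602, P(line Y) ≈ 0.3734, P(line Z) ≈ 0.0664
After 'pass': normaliser = 0.25·0.5602 + 0.5·0.3734 + 0.6·0.0664; P(line X) ≈ 0.3820, P(line Y) ≈ 0.5093, P(line Z) ≈ 0.1087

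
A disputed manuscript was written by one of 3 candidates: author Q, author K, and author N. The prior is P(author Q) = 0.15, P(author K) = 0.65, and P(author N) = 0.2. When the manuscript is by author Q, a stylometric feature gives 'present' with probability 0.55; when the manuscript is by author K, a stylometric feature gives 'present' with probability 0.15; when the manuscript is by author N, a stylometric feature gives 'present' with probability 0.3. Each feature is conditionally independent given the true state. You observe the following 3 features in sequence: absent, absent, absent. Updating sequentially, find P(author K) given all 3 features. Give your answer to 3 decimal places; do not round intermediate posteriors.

Apply Bayes' rule sequentially, carrying P(author K) forward.
After 'absent': normaliser = 0.45·0.1500 + 0.85·0.6500 + 0.7·0.2000; P(author Q) ≈ 0.0888, P(author K) ≈ 0.7270, P(author N) ≈ 0.1842
After 'absent': normaliser = 0.45·0.0888 + 0.85·0.7270 + 0.7·0.1842; P(author Q) ≈ 0.0508, P(author K) ≈ 0.7853, P(author N) ≈ 0.1639
After 'absent': normaliser = 0.45·0.0508 + 0.85·0.7853 + 0.7·0.1639; P(author Q) ≈ 0.0284, P(author K) ≈ 0.8291, P(author N) ≈ 0.1425

0.829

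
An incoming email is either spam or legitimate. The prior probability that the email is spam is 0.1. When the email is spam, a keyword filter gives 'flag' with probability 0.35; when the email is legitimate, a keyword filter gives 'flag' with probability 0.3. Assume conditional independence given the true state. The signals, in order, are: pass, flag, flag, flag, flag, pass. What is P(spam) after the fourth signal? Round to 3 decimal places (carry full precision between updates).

After 'pass': P(spam) = 0.65·0.1000 / (0.65·0.1000 + 0.7·0.9000) ≈ 0.0935
After 'flag': P(spam) = 0.35·0.0935 / (0.35·0.0935 + 0.3·0.9065) ≈ 0.1074
After 'flag': P(spam) = 0.35·0.1074 / (0.35·0.1074 + 0.3·0.8926) ≈ 0.1231
After 'flag': P(spam) = 0.35·0.1231 / (0.35·0.1231 + 0.3·0.8769) ≈ 0.1408

0.141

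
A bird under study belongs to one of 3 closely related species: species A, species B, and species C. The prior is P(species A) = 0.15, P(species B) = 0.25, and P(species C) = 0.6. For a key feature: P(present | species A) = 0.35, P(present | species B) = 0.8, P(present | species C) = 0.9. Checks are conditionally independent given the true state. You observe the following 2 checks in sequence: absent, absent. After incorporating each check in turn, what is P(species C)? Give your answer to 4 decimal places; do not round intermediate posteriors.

After 'absent': normaliser = 0.65·0.1500 + 0.2·0.2500 + 0.1·0.6000; P(species A) ≈ 0.4699, P(species B) ≈ 0.2410, P(species C) ≈ 0.2892
After 'absent': normaliser = 0.65·0.4699 + 0.2·0.2410 + 0.1·0.2892; P(species A) ≈ 0.7984, P(species B) ≈ 0.1260, P(species C) ≈ 0.0756

0.0756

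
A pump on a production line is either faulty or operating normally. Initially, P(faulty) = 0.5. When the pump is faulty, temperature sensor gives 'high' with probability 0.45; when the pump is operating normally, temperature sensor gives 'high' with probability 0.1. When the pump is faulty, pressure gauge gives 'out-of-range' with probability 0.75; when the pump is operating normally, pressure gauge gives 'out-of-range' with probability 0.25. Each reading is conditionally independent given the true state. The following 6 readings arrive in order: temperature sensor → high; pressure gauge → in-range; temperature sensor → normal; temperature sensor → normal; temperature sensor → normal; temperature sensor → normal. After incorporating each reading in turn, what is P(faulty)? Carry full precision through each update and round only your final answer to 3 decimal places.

After temperature sensor='high': P(faulty) = 0.45·0.5000 / (0.45·0.5000 + 0.1·0.5000) ≈ 0.8182
After pressure gauge='in-range': P(faulty) = 0.25·0.8182 / (0.25·0.8182 + 0.75·0.1818) ≈ 0.6000
After temperature sensor='normal': P(faulty) = 0.55·0.6000 / (0.55·0.6000 + 0.9·0.4000) ≈ 0.4783
After temperature sensor='normal': P(faulty) = 0.55·0.4783 / (0.55·0.4783 + 0.9·0.5217) ≈ 0.3591
After temperature sensor='normal': P(faulty) = 0.55·0.3591 / (0.55·0.3591 + 0.9·0.6409) ≈ 0.2550
After temperature sensor='normal': P(faulty) = 0.55·0.2550 / (0.55·0.2550 + 0.9·0.7450) ≈ 0.1730

0.173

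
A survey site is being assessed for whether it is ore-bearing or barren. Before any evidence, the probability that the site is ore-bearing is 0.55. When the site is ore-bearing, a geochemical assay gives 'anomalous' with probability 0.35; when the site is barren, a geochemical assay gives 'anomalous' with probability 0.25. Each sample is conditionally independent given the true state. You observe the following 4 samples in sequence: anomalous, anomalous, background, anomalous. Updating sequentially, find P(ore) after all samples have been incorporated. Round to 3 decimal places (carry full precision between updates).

0.744

After 'anomalous': P(ore) = 0.35·0.5500 / (0.35·0.5500 + 0.25·0.4500) ≈ 0.6311
After 'anomalous': P(ore) = 0.35·0.6311 / (0.35·0.6311 + 0.25·0.3689) ≈ 0.7055
After 'background': P(ore) = 0.65·0.7055 / (0.65·0.7055 + 0.75·0.2945) ≈ 0.6749
After 'anomalous': P(ore) = 0.35·0.6749 / (0.35·0.6749 + 0.25·0.3251) ≈ 0.7440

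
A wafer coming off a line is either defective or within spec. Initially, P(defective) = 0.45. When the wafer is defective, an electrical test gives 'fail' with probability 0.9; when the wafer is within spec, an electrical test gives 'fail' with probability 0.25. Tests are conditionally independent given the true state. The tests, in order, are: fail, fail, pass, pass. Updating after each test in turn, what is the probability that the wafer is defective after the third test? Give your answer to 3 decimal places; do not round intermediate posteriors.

After 'fail': P(defective) = 0.9·0.4500 / (0.9·0.4500 + 0.25·0.5500) ≈ 0.7465
After 'fail': P(defective) = 0.9·0.7465 / (0.9·0.7465 + 0.25·0.2535) ≈ 0.9138
After 'pass': P(defective) = 0.1·0.9138 / (0.1·0.9138 + 0.75·0.0862) ≈ 0.5857

0.586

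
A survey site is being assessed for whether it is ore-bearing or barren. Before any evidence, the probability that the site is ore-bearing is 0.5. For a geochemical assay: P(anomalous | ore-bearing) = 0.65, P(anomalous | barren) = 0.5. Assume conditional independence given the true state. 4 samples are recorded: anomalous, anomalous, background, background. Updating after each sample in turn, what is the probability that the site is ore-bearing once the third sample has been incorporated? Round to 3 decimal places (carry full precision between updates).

After 'anomalous': P(ore) = 0.65·0.5000 / (0.65·0.5000 + 0.5·0.5000) ≈ 0.5652
After 'anomalous': P(ore) = 0.65·0.5652 / (0.65·0.5652 + 0.5·0.4348) ≈ 0.6283
After 'background': P(ore) = 0.35·0.6283 / (0.35·0.6283 + 0.5·0.3717) ≈ 0.5419

0.542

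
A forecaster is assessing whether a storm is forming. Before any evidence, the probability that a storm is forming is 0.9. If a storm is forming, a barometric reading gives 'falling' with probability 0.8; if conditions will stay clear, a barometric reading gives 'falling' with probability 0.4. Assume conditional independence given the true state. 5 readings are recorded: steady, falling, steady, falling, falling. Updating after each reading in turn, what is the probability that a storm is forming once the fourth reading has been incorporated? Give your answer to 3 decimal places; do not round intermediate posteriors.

Each posterior becomes the prior for the next update.
After 'steady': P(storm) = 0.2·0.9000 / (0.2·0.9000 + 0.6·0.1000) ≈ 0.7500
After 'falling': P(storm) = 0.8·0.7500 / (0.8·0.7500 + 0.4·0.2500) ≈ 0.8571
After 'steady': P(storm) = 0.2·0.8571 / (0.2·0.8571 + 0.6·0.1429) ≈ 0.6667
After 'falling': P(storm) = 0.8·0.6667 / (0.8·0.6667 + 0.4·0.3333) ≈ 0.8000

0.800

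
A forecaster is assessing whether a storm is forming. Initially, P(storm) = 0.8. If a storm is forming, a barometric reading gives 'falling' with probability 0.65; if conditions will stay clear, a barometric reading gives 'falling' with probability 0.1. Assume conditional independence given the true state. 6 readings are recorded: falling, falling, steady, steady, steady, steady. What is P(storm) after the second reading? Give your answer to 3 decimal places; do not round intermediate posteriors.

Apply Bayes' rule sequentially, carrying P(storm) forward.
After 'falling': P(storm) = 0.65·0.8000 / (0.65·0.8000 + 0.1·0.2000) ≈ 0.9630
After 'falling': P(storm) = 0.65·0.9630 / (0.65·0.9630 + 0.1·0.0370) ≈ 0.9941

0.994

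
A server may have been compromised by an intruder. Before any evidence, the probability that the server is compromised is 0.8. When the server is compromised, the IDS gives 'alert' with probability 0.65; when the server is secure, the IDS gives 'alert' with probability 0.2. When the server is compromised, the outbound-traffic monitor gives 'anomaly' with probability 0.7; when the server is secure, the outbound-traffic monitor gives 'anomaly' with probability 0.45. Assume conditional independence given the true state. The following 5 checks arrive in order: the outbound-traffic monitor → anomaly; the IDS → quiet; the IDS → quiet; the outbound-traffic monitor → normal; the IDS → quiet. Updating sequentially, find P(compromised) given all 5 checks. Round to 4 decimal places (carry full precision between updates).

After the outbound-traffic monitor='anomaly': P(compromised) = 0.7·0.8000 / (0.7·0.8000 + 0.45·0.2000) ≈ 0.8615
After the IDS='quiet': P(compromised) = 0.35·0.8615 / (0.35·0.8615 + 0.8·0.1385) ≈ 0.7313
After the IDS='quiet': P(compromised) = 0.35·0.7313 / (0.35·0.7313 + 0.8·0.2687) ≈ 0.5436
After the outbound-traffic monitor='normal': P(compromised) = 0.3·0.5436 / (0.3·0.5436 + 0.55·0.4564) ≈ 0.3938
After the IDS='quiet': P(compromised) = 0.35·0.3938 / (0.35·0.3938 + 0.8·0.6062) ≈ 0.2213

0.2213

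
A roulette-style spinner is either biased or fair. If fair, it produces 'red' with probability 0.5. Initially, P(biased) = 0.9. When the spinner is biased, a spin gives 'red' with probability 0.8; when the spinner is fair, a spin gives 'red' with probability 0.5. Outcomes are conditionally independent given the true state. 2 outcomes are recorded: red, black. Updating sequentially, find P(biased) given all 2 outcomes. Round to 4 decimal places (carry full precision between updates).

Each posterior becomes the prior for the next update.
After 'red': P(biased) = 0.8·0.9000 / (0.8·0.9000 + 0.5·0.1000) ≈ 0.9351
After 'black': P(biased) = 0.2·0.9351 / (0.2·0.9351 + 0.5·0.0649) ≈ 0.8521

0.8521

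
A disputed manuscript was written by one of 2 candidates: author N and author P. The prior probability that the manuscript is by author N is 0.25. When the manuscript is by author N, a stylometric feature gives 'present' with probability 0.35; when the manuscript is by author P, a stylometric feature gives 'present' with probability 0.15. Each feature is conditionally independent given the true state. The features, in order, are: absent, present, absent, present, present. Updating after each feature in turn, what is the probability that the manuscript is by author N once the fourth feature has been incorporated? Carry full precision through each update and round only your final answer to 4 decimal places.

0.5149

After 'absent': P(author N) = 0.65·0.2500 / (0.65·0.2500 + 0.85·0.7500) ≈ 0.2031
After 'present': P(author N) = 0.35·0.2031 / (0.35·0.2031 + 0.15·0.7969) ≈ 0.3730
After 'absent': P(author N) = 0.65·0.3730 / (0.65·0.3730 + 0.85·0.6270) ≈ 0.3126
After 'present': P(author N) = 0.35·0.3126 / (0.35·0.3126 + 0.15·0.6874) ≈ 0.5149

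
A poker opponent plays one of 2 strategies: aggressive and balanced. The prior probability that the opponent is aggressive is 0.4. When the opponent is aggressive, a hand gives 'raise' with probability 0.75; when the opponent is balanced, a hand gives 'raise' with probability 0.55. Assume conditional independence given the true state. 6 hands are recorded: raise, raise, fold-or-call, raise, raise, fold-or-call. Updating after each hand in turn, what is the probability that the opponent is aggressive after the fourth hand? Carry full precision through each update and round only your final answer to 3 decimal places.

0.484

After 'raise': P(aggressive) = 0.75·0.4000 / (0.75·0.4000 + 0.55·0.6000) ≈ 0.4762
After 'raise': P(aggressive) = 0.75·0.4762 / (0.75·0.4762 + 0.55·0.5238) ≈ 0.5535
After 'fold-or-call': P(aggressive) = 0.25·0.5535 / (0.25·0.5535 + 0.45·0.4465) ≈ 0.4078
After 'raise': P(aggressive) = 0.75·0.4078 / (0.75·0.4078 + 0.55·0.5922) ≈ 0.4843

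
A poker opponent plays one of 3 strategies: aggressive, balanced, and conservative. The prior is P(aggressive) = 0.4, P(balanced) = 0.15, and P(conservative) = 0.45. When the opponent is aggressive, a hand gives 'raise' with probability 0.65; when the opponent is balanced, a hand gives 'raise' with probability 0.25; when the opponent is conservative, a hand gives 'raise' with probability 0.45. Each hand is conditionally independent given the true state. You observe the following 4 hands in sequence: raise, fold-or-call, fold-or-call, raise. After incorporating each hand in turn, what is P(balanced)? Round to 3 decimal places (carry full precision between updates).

0.098

After 'raise': normaliser = 0.65·0.4000 + 0.25·0.1500 + 0.45·0.4500; P(aggressive) ≈ 0.5200, P(balanced) ≈ 0.0750, P(conservative) ≈ 0.4050
After 'fold-or-call': normaliser = 0.35·0.5200 + 0.75·0.0750 + 0.55·0.4050; P(aggressive) ≈ 0.3948, P(balanced) ≈ 0.1220, P(conservative) ≈ 0.4832
After 'fold-or-call': normaliser = 0.35·0.3948 + 0.75·0.1220 + 0.55·0.4832; P(aggressive) ≈ 0.2789, P(balanced) ≈ 0.1847, P(conservative) ≈ 0.5364
After 'raise': normaliser = 0.65·0.2789 + 0.25·0.1847 + 0.45·0.5364; P(aggressive) ≈ 0.3867, P(balanced) ≈ 0.0985, P(conservative) ≈ 0.5148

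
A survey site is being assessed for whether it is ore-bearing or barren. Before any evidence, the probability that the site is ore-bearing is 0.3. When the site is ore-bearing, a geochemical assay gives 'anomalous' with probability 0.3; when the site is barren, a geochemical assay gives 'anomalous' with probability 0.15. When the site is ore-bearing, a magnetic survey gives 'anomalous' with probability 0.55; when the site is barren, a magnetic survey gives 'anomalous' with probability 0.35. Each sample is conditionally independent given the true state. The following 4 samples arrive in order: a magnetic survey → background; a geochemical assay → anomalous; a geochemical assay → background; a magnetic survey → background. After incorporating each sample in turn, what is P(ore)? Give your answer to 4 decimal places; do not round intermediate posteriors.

0.2528

Each posterior becomes the prior for the next update.
After a magnetic survey='background': P(ore) = 0.45·0.3000 / (0.45·0.3000 + 0.65·0.7000) ≈ 0.2288
After a geochemical assay='anomalous': P(ore) = 0.3·0.2288 / (0.3·0.2288 + 0.15·0.7712) ≈ 0.3724
After a geochemical assay='background': P(ore) = 0.7·0.3724 / (0.7·0.3724 + 0.85·0.6276) ≈ 0.3283
After a magnetic survey='background': P(ore) = 0.45·0.3283 / (0.45·0.3283 + 0.65·0.6717) ≈ 0.2528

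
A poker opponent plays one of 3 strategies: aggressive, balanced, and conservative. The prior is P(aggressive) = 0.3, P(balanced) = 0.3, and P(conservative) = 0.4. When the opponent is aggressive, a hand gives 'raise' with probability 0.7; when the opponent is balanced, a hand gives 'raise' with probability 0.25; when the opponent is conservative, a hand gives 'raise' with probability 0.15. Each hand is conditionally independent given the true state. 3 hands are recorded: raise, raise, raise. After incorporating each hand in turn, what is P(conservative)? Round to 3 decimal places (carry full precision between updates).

After 'raise': normaliser = 0.7·0.3000 + 0.25·0.3000 + 0.15·0.4000; P(aggressive) ≈ 0.6087, P(balanced) ≈ 0.2174, P(conservative) ≈ 0.1739
After 'raise': normaliser = 0.7·0.6087 + 0.25·0.2174 + 0.15·0.1739; P(aggressive) ≈ 0.8412, P(balanced) ≈ 0.1073, P(conservative) ≈ 0.0515
After 'raise': normaliser = 0.7·0.8412 + 0.25·0.1073 + 0.15·0.0515; P(aggressive) ≈ 0.9446, P(balanced) ≈ 0.0430, P(conservative) ≈ 0.0124

0.012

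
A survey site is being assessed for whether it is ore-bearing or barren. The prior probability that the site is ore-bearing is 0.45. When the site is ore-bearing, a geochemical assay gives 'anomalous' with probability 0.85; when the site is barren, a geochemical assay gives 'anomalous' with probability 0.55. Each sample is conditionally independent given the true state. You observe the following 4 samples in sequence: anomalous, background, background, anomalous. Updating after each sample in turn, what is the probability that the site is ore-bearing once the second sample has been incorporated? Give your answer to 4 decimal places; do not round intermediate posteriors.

0.2965

Each posterior becomes the prior for the next update.
After 'anomalous': P(ore) = 0.85·0.4500 / (0.85·0.4500 + 0.55·0.5500) ≈ 0.5584
After 'background': P(ore) = 0.15·0.5584 / (0.15·0.5584 + 0.45·0.4416) ≈ 0.2965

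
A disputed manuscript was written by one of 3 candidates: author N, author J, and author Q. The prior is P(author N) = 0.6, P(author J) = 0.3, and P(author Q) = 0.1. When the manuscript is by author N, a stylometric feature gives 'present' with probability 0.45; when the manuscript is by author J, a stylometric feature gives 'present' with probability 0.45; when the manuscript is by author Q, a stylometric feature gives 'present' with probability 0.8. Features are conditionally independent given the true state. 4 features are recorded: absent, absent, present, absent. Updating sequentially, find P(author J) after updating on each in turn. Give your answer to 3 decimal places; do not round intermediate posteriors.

0.330

Each posterior becomes the prior for the next update.
After 'absent': normaliser = 0.55·0.6000 + 0.55·0.3000 + 0.2·0.1000; P(author N) ≈ 0.6408, P(author J) ≈ 0.3204, P(author Q) ≈ 0.0388
After 'absent': normaliser = 0.55·0.6408 + 0.55·0.3204 + 0.2·0.0388; P(author N) ≈ 0.6570, P(author J) ≈ 0.3285, P(author Q) ≈ 0.0145
After 'present': normaliser = 0.45·0.6570 + 0.45·0.3285 + 0.8·0.0145; P(author N) ≈ 0.6497, P(author J) ≈ 0.3248, P(author Q) ≈ 0.0255
After 'absent': normaliser = 0.55·0.6497 + 0.55·0.3248 + 0.2·0.0255; P(author N) ≈ 0.6604, P(author J) ≈ 0.3302, P(author Q) ≈ 0.0094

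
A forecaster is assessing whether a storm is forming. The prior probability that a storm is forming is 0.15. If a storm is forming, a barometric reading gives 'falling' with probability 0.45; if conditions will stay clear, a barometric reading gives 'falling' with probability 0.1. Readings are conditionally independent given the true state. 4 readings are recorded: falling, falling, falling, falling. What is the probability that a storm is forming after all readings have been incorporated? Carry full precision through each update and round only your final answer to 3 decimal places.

Apply Bayes' rule sequentially, carrying P(storm) forward.
After 'falling': P(storm) = 0.45·0.1500 / (0.45·0.1500 + 0.1·0.8500) ≈ 0.4426
After 'falling': P(storm) = 0.45·0.4426 / (0.45·0.4426 + 0.1·0.5574) ≈ 0.7814
After 'falling': P(storm) = 0.45·0.7814 / (0.45·0.7814 + 0.1·0.2186) ≈ 0.9415
After 'falling': P(storm) = 0.45·0.9415 / (0.45·0.9415 + 0.1·0.0585) ≈ 0.9864

0.986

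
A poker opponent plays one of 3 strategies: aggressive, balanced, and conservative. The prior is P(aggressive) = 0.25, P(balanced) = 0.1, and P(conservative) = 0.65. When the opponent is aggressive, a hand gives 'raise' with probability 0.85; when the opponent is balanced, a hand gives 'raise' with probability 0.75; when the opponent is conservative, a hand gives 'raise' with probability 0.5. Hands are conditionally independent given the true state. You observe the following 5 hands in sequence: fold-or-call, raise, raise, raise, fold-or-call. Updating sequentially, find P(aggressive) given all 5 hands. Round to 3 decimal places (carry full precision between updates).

0.131

Each posterior becomes the prior for the next update.
After 'fold-or-call': normaliser = 0.15·0.2500 + 0.25·0.1000 + 0.5·0.6500; P(aggressive) ≈ 0.0968, P(balanced) ≈ 0.0645, P(conservative) ≈ 0.8387
After 'raise': normaliser = 0.85·0.0968 + 0.75·0.0645 + 0.5·0.8387; P(aggressive) ≈ 0.1496, P(balanced) ≈ 0.0880, P(conservative) ≈ 0.7625
After 'raise': normaliser = 0.85·0.1496 + 0.75·0.0880 + 0.5·0.7625; P(aggressive) ≈ 0.2213, P(balanced) ≈ 0.1149, P(conservative) ≈ 0.6638
After 'raise': normaliser = 0.85·0.2213 + 0.75·0.1149 + 0.5·0.6638; P(aggressive) ≈ 0.3104, P(balanced) ≈ 0.1421, P(conservative) ≈ 0.5475
After 'fold-or-call': normaliser = 0.15·0.3104 + 0.25·0.1421 + 0.5·0.5475; P(aggressive) ≈ 0.1308, P(balanced) ≈ 0.0999, P(conservative) ≈ 0.7693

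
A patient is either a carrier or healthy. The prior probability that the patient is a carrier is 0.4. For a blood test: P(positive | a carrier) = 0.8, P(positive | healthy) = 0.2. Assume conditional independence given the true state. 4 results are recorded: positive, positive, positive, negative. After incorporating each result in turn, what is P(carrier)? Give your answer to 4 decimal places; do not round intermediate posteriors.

0.9143

Apply Bayes' rule sequentially, carrying P(carrier) forward.
After 'positive': P(carrier) = 0.8·0.4000 / (0.8·0.4000 + 0.2·0.6000) ≈ 0.7273
After 'positive': P(carrier) = 0.8·0.7273 / (0.8·0.7273 + 0.2·0.2727) ≈ 0.9143
After 'positive': P(carrier) = 0.8·0.9143 / (0.8·0.9143 + 0.2·0.0857) ≈ 0.9771
After 'negative': P(carrier) = 0.2·0.9771 / (0.2·0.9771 + 0.8·0.0229) ≈ 0.9143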